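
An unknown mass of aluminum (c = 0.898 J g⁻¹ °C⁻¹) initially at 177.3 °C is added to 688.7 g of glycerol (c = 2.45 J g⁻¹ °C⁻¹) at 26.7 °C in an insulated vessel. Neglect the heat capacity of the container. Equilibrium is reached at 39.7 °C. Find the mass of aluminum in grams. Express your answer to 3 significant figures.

m = 178 g

q_gained = (688.7 × 2.45) × (39.7 − 26.7) = 21940 J
q_lost = m × 0.898 × (177.3 − 39.7) = 123.5648 m
m = 21940 / 123.5648 = 178 g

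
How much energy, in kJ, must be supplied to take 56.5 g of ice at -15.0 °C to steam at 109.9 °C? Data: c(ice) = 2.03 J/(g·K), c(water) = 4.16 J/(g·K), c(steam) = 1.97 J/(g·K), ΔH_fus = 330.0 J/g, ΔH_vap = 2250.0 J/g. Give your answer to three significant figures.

q1 (heat ice -15.0→0.0 °C): 56.5 × 2.03 × 15.0 = 1720 J
q2 (melt at 0 °C): 56.5 × 330.0 = 18645 J
q3 (heat water 0.0→100.0 °C): 56.5 × 4.16 × 100.0 = 23504 J
q4 (vaporize at 100 °C): 56.5 × 2250.0 = 127125 J
q5 (heat steam 100.0→109.9 °C): 56.5 × 1.97 × 9.9 = 1102 J
Total: 1720 + 18645 + 23504 + 127125 + 1102 = 172096 J = 172 kJ

q = 172 kJ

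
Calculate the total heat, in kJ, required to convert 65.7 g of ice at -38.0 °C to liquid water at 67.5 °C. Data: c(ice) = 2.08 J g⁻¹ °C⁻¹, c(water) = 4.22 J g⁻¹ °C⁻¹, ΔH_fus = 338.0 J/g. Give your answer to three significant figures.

q = 46.1 kJ

q1 (heat ice -38.0→0.0 °C): 65.7 × 2.08 × 38.0 = 5193 J
q2 (melt at 0 °C): 65.7 × 338.0 = 22207 J
q3 (heat water 0.0→67.5 °C): 65.7 × 4.22 × 67.5 = 18715 J
Total: 5193 + 22207 + 18715 = 46115 J = 46.1 kJ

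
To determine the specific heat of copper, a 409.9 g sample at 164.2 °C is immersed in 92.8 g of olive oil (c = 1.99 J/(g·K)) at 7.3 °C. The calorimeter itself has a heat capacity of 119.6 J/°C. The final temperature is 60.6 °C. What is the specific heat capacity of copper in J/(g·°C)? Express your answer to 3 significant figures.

c = 0.382 J/(g·°C)

q_gained = (92.8 × 1.99 + 119.6) × (60.6 − 7.3) = 16220 J
q_lost = 409.9 × c × (164.2 − 60.6) = 42465.64 c
Set equal: c = 16220 / 42465.64 = 0.382 J/(g·°C)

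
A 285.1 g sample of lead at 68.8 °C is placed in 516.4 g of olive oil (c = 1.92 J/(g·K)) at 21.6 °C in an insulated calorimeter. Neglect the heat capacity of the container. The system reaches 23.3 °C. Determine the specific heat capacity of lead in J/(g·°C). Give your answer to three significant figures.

c = 0.130 J/(g·°C)

q_gained = (516.4 × 1.92) × (23.3 − 21.6) = 1686 J
q_lost = 285.1 × c × (68.8 − 23.3) = 12972.05 c
Set equal: c = 1686 / 12972.05 = 0.130 J/(g·°C)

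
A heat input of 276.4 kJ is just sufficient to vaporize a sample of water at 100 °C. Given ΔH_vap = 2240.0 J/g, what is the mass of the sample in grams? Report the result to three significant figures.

m = q / ΔH_vap = 276400 J / 2240.0 J/g = 123 g

m = 123 g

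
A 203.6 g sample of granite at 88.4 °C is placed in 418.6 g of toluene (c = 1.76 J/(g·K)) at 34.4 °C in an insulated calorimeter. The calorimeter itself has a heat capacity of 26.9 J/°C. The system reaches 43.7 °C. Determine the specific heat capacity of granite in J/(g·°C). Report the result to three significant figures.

q_gained = (418.6 × 1.76 + 26.9) × (43.7 − 34.4) = 7102 J
q_lost = 203.6 × c × (88.4 − 43.7) = 9100.92 c
Set equal: c = 7102 / 9100.92 = 0.780 J/(g·°C)

c = 0.780 J/(g·°C)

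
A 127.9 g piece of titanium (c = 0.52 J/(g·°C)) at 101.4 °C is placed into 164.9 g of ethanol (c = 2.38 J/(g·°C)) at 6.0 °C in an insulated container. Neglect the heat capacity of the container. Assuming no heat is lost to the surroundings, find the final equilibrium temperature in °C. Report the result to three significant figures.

T_f = 19.8 °C

Heat lost by titanium = heat gained by ethanol.
(127.9)(0.52)(101.4 − T) = (164.9)(2.38)(T − 6.0)
66.508 (101.4 − T) = 392.462 (T − 6.0)
6743.9 − 66.508 T = 392.462 T − 2354.8
9098.7 = 458.970 T
T = 19.82 °C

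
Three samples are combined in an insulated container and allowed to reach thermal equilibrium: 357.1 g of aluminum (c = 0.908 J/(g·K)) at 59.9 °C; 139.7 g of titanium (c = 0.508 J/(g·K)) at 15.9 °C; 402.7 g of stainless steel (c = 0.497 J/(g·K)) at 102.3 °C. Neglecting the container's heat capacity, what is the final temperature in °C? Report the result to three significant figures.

Σ mᵢcᵢ(T − Tᵢ) = 0  ⇒  T = Σ mᵢcᵢTᵢ / Σ mᵢcᵢ
Σ mᵢcᵢ = 357.1×0.908 + 139.7×0.508 + 402.7×0.497 = 595.3563
Σ mᵢcᵢTᵢ = 324.2468×59.9 + 70.9676×15.9 + 200.1419×102.3 = 41025
T = 41025 / 595.3563 = 68.91 °C

T_f = 68.9 °C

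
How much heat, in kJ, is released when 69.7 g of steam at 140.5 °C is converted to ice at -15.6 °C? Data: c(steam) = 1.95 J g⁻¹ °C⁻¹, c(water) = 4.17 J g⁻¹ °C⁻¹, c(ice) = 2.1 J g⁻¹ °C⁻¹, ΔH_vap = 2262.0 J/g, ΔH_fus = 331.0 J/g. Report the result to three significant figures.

q1 (cool steam 140.5→100 °C): 69.7 × 1.95 × 40.5 = 5505 J
q2 (condense at 100 °C): 69.7 × 2262.0 = 157661 J
q3 (cool water 100→0 °C): 69.7 × 4.17 × 100.0 = 29065 J
q4 (freeze at 0 °C): 69.7 × 331.0 = 23071 J
q5 (cool ice 0→-15.6 °C): 69.7 × 2.1 × 15.6 = 2283 J
Total: 5505 + 157661 + 29065 + 23071 + 2283 = 217585 J = 218 kJ

q = 218 kJ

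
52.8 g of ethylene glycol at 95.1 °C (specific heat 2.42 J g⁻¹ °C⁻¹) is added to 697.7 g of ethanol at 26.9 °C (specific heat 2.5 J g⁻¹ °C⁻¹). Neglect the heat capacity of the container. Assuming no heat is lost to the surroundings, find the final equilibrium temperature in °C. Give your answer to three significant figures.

T_f = 31.6 °C

Heat lost by ethylene glycol = heat gained by ethanol.
(52.8)(2.42)(95.1 − T) = (697.7)(2.5)(T − 26.9)
127.776 (95.1 − T) = 1744.25 (T − 26.9)
12151 − 127.776 T = 1744.25 T − 46920
59071 = 1872.026 T
T = 31.55 °C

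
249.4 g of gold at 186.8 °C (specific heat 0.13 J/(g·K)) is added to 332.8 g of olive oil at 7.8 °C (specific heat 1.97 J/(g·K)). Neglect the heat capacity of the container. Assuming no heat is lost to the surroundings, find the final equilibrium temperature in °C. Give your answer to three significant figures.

T_f = 16.2 °C

Heat lost by gold = heat gained by olive oil.
(249.4)(0.13)(186.8 − T) = (332.8)(1.97)(T − 7.8)
32.422 (186.8 − T) = 655.616 (T − 7.8)
6056.4 − 32.422 T = 655.616 T − 5113.8
11170.2 = 688.038 T
T = 16.23 °C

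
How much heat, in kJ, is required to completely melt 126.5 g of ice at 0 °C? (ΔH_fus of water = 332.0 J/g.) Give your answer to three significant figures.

q = 42.0 kJ

q = m × ΔH_fus = 126.5 × 332.0 = 42000 J = 42.0 kJ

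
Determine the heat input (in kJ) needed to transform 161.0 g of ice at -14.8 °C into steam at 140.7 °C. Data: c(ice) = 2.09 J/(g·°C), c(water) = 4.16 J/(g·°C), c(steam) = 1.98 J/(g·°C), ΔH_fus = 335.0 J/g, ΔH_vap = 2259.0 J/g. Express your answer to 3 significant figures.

q = 503 kJ

q1 (heat ice -14.8→0.0 °C): 161.0 × 2.09 × 14.8 = 4980 J
q2 (melt at 0 °C): 161.0 × 335.0 = 53935 J
q3 (heat water 0.0→100.0 °C): 161.0 × 4.16 × 100.0 = 66976 J
q4 (vaporize at 100 °C): 161.0 × 2259.0 = 363699 J
q5 (heat steam 100.0→140.7 °C): 161.0 × 1.98 × 40.7 = 12974 J
Total: 4980 + 53935 + 66976 + 363699 + 12974 = 502564 J = 503 kJ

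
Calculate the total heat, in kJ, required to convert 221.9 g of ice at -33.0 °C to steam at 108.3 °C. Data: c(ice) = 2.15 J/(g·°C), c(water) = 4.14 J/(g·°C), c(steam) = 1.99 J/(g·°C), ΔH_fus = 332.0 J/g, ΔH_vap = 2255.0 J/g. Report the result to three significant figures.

q = 685 kJ

q1 (heat ice -33.0→0.0 °C): 221.9 × 2.15 × 33.0 = 15744 J
q2 (melt at 0 °C): 221.9 × 332.0 = 73671 J
q3 (heat water 0.0→100.0 °C): 221.9 × 4.14 × 100.0 = 91867 J
q4 (vaporize at 100 °C): 221.9 × 2255.0 = 500385 J
q5 (heat steam 100.0→108.3 °C): 221.9 × 1.99 × 8.3 = 3665 J
Total: 15744 + 73671 + 91867 + 500385 + 3665 = 685332 J = 685 kJ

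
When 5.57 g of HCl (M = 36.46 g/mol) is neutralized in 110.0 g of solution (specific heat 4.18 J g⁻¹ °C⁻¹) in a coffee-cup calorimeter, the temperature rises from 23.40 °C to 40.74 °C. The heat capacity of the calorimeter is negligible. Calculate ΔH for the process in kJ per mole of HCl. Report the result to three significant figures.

|ΔT| = |40.74 − 23.40| = 17.34 °C
|q_surr| = (110.0 × 4.18) × 17.34 = 459.8 × 17.34 = 7973 J
n(HCl) = 5.57 / 36.46 = 0.1528 mol
Temperature rose, so q_rxn = −|q_surr| = -7.973 kJ
ΔH = q_rxn / n = -52.18 kJ/mol

ΔH = -52.2 kJ/mol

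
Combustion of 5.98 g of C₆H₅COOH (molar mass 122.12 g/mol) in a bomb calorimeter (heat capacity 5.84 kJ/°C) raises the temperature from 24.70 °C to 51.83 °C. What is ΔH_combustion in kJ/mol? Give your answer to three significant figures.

ΔH = -3240 kJ/mol

ΔT = 51.83 − 24.70 = 27.13 °C
q_cal = C_cal × ΔT = 5.84 × 27.13 = 158.4392 kJ
n = 5.98 / 122.12 = 0.04897 mol
q_rxn = −q_cal = -158.4392 kJ
ΔH = -158.4392 / 0.04897 = -3235 kJ/mol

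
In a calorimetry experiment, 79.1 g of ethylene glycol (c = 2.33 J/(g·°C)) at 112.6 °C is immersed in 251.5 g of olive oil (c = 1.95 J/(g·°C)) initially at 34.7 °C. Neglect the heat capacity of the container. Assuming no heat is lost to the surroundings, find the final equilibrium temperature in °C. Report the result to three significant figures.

Heat lost by ethylene glycol = heat gained by olive oil.
(79.1)(2.33)(112.6 − T) = (251.5)(1.95)(T − 34.7)
184.303 (112.6 − T) = 490.425 (T − 34.7)
20753 − 184.303 T = 490.425 T − 17018
37771 = 674.728 T
T = 55.98 °C

T_f = 56.0 °C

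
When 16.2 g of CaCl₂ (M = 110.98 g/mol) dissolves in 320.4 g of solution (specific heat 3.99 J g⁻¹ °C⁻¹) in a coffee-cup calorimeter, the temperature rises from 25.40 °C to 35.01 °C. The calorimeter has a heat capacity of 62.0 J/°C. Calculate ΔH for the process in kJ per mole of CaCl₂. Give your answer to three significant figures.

ΔH = -88.2 kJ/mol

|ΔT| = |35.01 − 25.40| = 9.61 °C
|q_surr| = (320.4 × 3.99 + 62.0) × 9.61 = 1340.396 × 9.61 = 12880 J
n(CaCl₂) = 16.2 / 110.98 = 0.1460 mol
Temperature rose, so q_rxn = −|q_surr| = -12.88 kJ
ΔH = q_rxn / n = -88.22 kJ/mol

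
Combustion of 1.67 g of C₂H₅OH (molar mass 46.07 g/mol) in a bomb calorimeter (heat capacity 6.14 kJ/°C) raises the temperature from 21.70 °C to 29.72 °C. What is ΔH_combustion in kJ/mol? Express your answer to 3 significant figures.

ΔT = 29.72 − 21.70 = 8.02 °C
q_cal = C_cal × ΔT = 6.14 × 8.02 = 49.2428 kJ
n = 1.67 / 46.07 = 0.03625 mol
q_rxn = −q_cal = -49.2428 kJ
ΔH = -49.2428 / 0.03625 = -1358 kJ/mol

ΔH = -1360 kJ/mol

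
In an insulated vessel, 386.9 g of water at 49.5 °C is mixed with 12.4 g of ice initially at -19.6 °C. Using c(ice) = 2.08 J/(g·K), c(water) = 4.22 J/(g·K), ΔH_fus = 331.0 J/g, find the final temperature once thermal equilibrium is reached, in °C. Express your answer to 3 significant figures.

T_f = 45.2 °C

Heat to bring ice to 0 °C and melt it: q₁ = 12.4×2.08×19.6 + 12.4×331.0 = 4609.9 J
Heat the water can supply cooling to 0 °C: 386.9×4.22×49.5 = 80819.5 J > q₁, so all ice melts.
Energy balance: 386.9×4.22×(49.5 − T) = 4609.9 + 12.4×4.22×(T − 0)
1632.718(49.5 − T) = 4609.9 + 52.328 T
80819.5 − 4609.9 = 1685.046 T
T = 76209.6 / 1685.046 = 45.23 °C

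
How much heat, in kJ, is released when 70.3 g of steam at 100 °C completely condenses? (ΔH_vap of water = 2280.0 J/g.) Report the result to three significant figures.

q = m × ΔH_vap = 70.3 × 2280.0 = 160300 J = 160 kJ

q = 160 kJ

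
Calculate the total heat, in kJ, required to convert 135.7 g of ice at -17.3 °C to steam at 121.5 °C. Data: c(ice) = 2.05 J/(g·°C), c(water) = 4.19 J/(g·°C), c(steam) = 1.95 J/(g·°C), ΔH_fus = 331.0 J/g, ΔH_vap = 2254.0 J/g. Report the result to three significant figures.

q1 (heat ice -17.3→0.0 °C): 135.7 × 2.05 × 17.3 = 4813 J
q2 (melt at 0 °C): 135.7 × 331.0 = 44917 J
q3 (heat water 0.0→100.0 °C): 135.7 × 4.19 × 100.0 = 56858 J
q4 (vaporize at 100 °C): 135.7 × 2254.0 = 305868 J
q5 (heat steam 100.0→121.5 °C): 135.7 × 1.95 × 21.5 = 5689 J
Total: 4813 + 44917 + 56858 + 305868 + 5689 = 418145 J = 418 kJ

q = 418 kJ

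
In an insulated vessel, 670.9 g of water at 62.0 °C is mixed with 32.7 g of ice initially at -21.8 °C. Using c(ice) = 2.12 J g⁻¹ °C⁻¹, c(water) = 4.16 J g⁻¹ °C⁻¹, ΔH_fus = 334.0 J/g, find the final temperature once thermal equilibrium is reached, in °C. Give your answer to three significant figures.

T_f = 54.9 °C

Heat to bring ice to 0 °C and melt it: q₁ = 32.7×2.12×21.8 + 32.7×334.0 = 12433 J
Heat the water can supply cooling to 0 °C: 670.9×4.16×62.0 = 173039 J > q₁, so all ice melts.
Energy balance: 670.9×4.16×(62.0 − T) = 12433 + 32.7×4.16×(T − 0)
2790.944(62.0 − T) = 12433 + 136.032 T
173039 − 12433 = 2926.976 T
T = 160606 / 2926.976 = 54.87 °C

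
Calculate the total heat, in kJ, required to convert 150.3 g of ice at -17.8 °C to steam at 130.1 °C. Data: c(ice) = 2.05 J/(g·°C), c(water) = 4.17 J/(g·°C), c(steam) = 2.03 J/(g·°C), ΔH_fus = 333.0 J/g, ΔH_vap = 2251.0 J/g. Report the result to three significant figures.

q = 466 kJ

q1 (heat ice -17.8→0.0 °C): 150.3 × 2.05 × 17.8 = 5484 J
q2 (melt at 0 °C): 150.3 × 333.0 = 50050 J
q3 (heat water 0.0→100.0 °C): 150.3 × 4.17 × 100.0 = 62675 J
q4 (vaporize at 100 °C): 150.3 × 2251.0 = 338325 J
q5 (heat steam 100.0→130.1 °C): 150.3 × 2.03 × 30.1 = 9184 J
Total: 5484 + 50050 + 62675 + 338325 + 9184 = 465718 J = 466 kJ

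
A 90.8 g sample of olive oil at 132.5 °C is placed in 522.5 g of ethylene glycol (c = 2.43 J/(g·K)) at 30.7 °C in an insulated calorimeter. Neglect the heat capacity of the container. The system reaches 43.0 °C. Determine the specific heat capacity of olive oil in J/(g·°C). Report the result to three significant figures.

c = 1.92 J/(g·°C)

q_gained = (522.5 × 2.43) × (43.0 − 30.7) = 15620 J
q_lost = 90.8 × c × (132.5 − 43.0) = 8126.6 c
Set equal: c = 15620 / 8126.6 = 1.92 J/(g·°C)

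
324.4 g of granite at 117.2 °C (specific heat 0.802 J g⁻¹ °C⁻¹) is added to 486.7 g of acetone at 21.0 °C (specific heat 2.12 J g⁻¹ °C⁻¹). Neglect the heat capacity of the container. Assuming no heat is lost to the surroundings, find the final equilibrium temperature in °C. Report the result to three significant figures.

T_f = 40.4 °C

Heat lost by granite = heat gained by acetone.
(324.4)(0.802)(117.2 − T) = (486.7)(2.12)(T − 21.0)
260.1688 (117.2 − T) = 1031.804 (T − 21.0)
30492 − 260.1688 T = 1031.804 T − 21668
52160 = 1291.9728 T
T = 40.37 °C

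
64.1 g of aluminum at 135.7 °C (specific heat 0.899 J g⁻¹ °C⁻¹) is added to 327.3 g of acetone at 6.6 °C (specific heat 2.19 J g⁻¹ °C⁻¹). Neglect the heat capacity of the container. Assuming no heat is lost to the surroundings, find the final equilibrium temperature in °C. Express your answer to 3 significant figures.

T_f = 16.2 °C

Heat lost by aluminum = heat gained by acetone.
(64.1)(0.899)(135.7 − T) = (327.3)(2.19)(T − 6.6)
57.6259 (135.7 − T) = 716.787 (T − 6.6)
7819.8 − 57.6259 T = 716.787 T − 4730.8
12550.6 = 774.4129 T
T = 16.21 °C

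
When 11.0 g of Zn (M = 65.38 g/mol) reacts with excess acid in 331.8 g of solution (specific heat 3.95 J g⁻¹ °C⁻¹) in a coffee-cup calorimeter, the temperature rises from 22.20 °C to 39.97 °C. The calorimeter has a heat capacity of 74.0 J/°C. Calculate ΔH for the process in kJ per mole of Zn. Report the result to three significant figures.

|ΔT| = |39.97 − 22.20| = 17.77 °C
|q_surr| = (331.8 × 3.95 + 74.0) × 17.77 = 1384.61 × 17.77 = 24600 J
n(Zn) = 11.0 / 65.38 = 0.1682 mol
Temperature rose, so q_rxn = −|q_surr| = -24.60 kJ
ΔH = q_rxn / n = -146.3 kJ/mol

ΔH = -146 kJ/mol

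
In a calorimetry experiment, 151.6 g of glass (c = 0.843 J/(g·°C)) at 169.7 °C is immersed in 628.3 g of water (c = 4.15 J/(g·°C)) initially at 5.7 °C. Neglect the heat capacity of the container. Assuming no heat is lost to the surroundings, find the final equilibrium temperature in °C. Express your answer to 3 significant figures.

Heat lost by glass = heat gained by water.
(151.6)(0.843)(169.7 − T) = (628.3)(4.15)(T − 5.7)
127.7988 (169.7 − T) = 2607.445 (T − 5.7)
21687 − 127.7988 T = 2607.445 T − 14862
36549 = 2735.2438 T
T = 13.36 °C

T_f = 13.4 °C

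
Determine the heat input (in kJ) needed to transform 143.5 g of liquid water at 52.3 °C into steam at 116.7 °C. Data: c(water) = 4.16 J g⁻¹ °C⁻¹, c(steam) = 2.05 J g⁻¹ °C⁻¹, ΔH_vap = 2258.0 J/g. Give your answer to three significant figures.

q = 357 kJ

q1 (heat water 52.3→100.0 °C): 143.5 × 4.16 × 47.7 = 28475 J
q2 (vaporize at 100 °C): 143.5 × 2258.0 = 324023 J
q3 (heat steam 100.0→116.7 °C): 143.5 × 2.05 × 16.7 = 4913 J
Total: 28475 + 324023 + 4913 = 357411 J = 357 kJ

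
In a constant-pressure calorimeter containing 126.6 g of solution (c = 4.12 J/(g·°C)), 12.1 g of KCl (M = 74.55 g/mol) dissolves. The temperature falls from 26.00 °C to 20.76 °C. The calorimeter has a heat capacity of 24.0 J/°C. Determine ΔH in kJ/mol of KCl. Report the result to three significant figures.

|ΔT| = |20.76 − 26.00| = 5.24 °C
|q_surr| = (126.6 × 4.12 + 24.0) × 5.24 = 545.592 × 5.24 = 2859 J
n(KCl) = 12.1 / 74.55 = 0.1623 mol
Temperature fell, so q_rxn = +|q_surr| = 2.859 kJ
ΔH = q_rxn / n = 17.62 kJ/mol

ΔH = 17.6 kJ/mol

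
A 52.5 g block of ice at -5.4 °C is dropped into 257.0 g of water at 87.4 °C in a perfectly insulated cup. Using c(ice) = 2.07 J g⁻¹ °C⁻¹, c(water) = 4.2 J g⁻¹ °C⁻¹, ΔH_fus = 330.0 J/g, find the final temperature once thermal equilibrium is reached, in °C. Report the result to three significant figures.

Heat to bring ice to 0 °C and melt it: q₁ = 52.5×2.07×5.4 + 52.5×330.0 = 17912 J
Heat the water can supply cooling to 0 °C: 257.0×4.2×87.4 = 94339.6 J > q₁, so all ice melts.
Energy balance: 257.0×4.2×(87.4 − T) = 17912 + 52.5×4.2×(T − 0)
1079.4(87.4 − T) = 17912 + 220.5 T
94339.6 − 17912 = 1299.9 T
T = 76427.6 / 1299.9 = 58.79 °C

T_f = 58.8 °C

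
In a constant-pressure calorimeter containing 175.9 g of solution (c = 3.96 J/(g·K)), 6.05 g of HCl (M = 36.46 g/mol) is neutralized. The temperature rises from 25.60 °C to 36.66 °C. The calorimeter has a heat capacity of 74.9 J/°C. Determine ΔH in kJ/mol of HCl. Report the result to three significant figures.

|ΔT| = |36.66 − 25.60| = 11.06 °C
|q_surr| = (175.9 × 3.96 + 74.9) × 11.06 = 771.464 × 11.06 = 8532 J
n(HCl) = 6.05 / 36.46 = 0.1659 mol
Temperature rose, so q_rxn = −|q_surr| = -8.532 kJ
ΔH = q_rxn / n = -51.43 kJ/mol

ΔH = -51.4 kJ/mol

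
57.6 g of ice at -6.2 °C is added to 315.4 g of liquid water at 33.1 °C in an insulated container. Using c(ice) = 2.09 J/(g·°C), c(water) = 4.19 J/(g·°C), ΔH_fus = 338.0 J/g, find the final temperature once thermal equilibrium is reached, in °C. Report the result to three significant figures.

Heat to bring ice to 0 °C and melt it: q₁ = 57.6×2.09×6.2 + 57.6×338.0 = 20215 J
Heat the water can supply cooling to 0 °C: 315.4×4.19×33.1 = 43742.5 J > q₁, so all ice melts.
Energy balance: 315.4×4.19×(33.1 − T) = 20215 + 57.6×4.19×(T − 0)
1321.526(33.1 − T) = 20215 + 241.344 T
43742.5 − 20215 = 1562.870 T
T = 23527.5 / 1562.870 = 15.05 °C

T_f = 15.1 °C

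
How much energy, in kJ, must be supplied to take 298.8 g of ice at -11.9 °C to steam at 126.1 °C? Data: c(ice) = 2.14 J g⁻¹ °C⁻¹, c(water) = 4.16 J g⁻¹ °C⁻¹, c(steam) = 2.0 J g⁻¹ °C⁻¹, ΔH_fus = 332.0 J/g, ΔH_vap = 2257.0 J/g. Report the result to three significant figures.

q = 921 kJ

q1 (heat ice -11.9→0.0 °C): 298.8 × 2.14 × 11.9 = 7609 J
q2 (melt at 0 °C): 298.8 × 332.0 = 99202 J
q3 (heat water 0.0→100.0 °C): 298.8 × 4.16 × 100.0 = 124301 J
q4 (vaporize at 100 °C): 298.8 × 2257.0 = 674392 J
q5 (heat steam 100.0→126.1 °C): 298.8 × 2.0 × 26.1 = 15597 J
Total: 7609 + 99202 + 124301 + 674392 + 15597 = 921101 J = 921 kJ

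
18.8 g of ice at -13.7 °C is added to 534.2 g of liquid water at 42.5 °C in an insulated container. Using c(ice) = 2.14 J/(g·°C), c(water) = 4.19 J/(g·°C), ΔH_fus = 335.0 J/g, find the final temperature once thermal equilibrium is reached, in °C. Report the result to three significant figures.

T_f = 38.1 °C

Heat to bring ice to 0 °C and melt it: q₁ = 18.8×2.14×13.7 + 18.8×335.0 = 6849.2 J
Heat the water can supply cooling to 0 °C: 534.2×4.19×42.5 = 95127.7 J > q₁, so all ice melts.
Energy balance: 534.2×4.19×(42.5 − T) = 6849.2 + 18.8×4.19×(T − 0)
2238.298(42.5 − T) = 6849.2 + 78.772 T
95127.7 − 6849.2 = 2317.070 T
T = 88278.5 / 2317.070 = 38.10 °C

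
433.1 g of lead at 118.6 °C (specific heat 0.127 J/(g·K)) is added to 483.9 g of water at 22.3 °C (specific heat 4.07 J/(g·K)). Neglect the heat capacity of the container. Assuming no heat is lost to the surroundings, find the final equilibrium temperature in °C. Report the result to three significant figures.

Heat lost by lead = heat gained by water.
(433.1)(0.127)(118.6 − T) = (483.9)(4.07)(T − 22.3)
55.0037 (118.6 − T) = 1969.473 (T − 22.3)
6523.4 − 55.0037 T = 1969.473 T − 43919
50442.4 = 2024.4767 T
T = 24.92 °C

T_f = 24.9 °C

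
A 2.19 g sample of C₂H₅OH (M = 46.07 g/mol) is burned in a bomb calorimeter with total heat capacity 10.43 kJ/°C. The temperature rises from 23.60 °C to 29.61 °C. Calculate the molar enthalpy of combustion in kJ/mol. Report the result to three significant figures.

ΔT = 29.61 − 23.60 = 6.01 °C
q_cal = C_cal × ΔT = 10.43 × 6.01 = 62.6843 kJ
n = 2.19 / 46.07 = 0.04754 mol
q_rxn = −q_cal = -62.6843 kJ
ΔH = -62.6843 / 0.04754 = -1319 kJ/mol

ΔH = -1320 kJ/mol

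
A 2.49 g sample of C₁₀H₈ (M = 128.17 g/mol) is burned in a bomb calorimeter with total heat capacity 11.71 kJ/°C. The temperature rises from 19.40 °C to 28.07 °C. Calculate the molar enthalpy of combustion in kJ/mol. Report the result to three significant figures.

ΔT = 28.07 − 19.40 = 8.67 °C
q_cal = C_cal × ΔT = 11.71 × 8.67 = 101.5257 kJ
n = 2.49 / 128.17 = 0.01943 mol
q_rxn = −q_cal = -101.5257 kJ
ΔH = -101.5257 / 0.01943 = -5225 kJ/mol

ΔH = -5230 kJ/mol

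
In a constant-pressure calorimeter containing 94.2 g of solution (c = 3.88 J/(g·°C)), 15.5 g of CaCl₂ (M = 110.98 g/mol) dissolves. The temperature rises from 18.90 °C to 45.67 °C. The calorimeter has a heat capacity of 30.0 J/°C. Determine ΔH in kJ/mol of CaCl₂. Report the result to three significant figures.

|ΔT| = |45.67 − 18.90| = 26.77 °C
|q_surr| = (94.2 × 3.88 + 30.0) × 26.77 = 395.496 × 26.77 = 10590 J
n(CaCl₂) = 15.5 / 110.98 = 0.1397 mol
Temperature rose, so q_rxn = −|q_surr| = -10.59 kJ
ΔH = q_rxn / n = -75.81 kJ/mol

ΔH = -75.8 kJ/mol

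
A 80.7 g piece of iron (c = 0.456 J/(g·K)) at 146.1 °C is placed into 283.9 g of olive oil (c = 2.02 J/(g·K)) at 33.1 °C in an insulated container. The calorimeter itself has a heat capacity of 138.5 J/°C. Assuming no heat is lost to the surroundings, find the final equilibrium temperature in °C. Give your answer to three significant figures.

T_f = 38.7 °C

Heat lost by iron = heat gained by olive oil + calorimeter.
(80.7)(0.456)(146.1 − T) = [(283.9)(2.02) + 138.5](T − 33.1)
36.7992 (146.1 − T) = 711.978 (T − 33.1)
5376.4 − 36.7992 T = 711.978 T − 23566
28942.4 = 748.7772 T
T = 38.65 °C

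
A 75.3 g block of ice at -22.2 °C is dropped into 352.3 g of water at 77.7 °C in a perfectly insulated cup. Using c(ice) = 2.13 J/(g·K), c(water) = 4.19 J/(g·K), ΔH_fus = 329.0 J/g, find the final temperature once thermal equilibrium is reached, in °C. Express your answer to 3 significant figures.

T_f = 48.2 °C

Heat to bring ice to 0 °C and melt it: q₁ = 75.3×2.13×22.2 + 75.3×329.0 = 28334 J
Heat the water can supply cooling to 0 °C: 352.3×4.19×77.7 = 114696 J > q₁, so all ice melts.
Energy balance: 352.3×4.19×(77.7 − T) = 28334 + 75.3×4.19×(T − 0)
1476.137(77.7 − T) = 28334 + 315.507 T
114696 − 28334 = 1791.644 T
T = 86362 / 1791.644 = 48.20 °C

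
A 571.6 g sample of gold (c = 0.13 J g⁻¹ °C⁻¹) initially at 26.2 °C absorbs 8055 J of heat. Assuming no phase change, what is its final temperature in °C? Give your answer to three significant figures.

T_f = 135 °C

ΔT = q / (m c) = 8055 / (571.6 × 0.13) = 108.4 °C
T_f = 26.2 + 108.4 = 134.6 °C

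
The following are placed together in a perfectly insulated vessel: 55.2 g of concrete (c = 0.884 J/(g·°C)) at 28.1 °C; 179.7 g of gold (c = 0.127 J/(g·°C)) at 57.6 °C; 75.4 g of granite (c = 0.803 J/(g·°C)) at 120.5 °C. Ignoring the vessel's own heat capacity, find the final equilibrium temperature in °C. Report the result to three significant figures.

T_f = 75.5 °C

Σ mᵢcᵢ(T − Tᵢ) = 0  ⇒  T = Σ mᵢcᵢTᵢ / Σ mᵢcᵢ
Σ mᵢcᵢ = 55.2×0.884 + 179.7×0.127 + 75.4×0.803 = 132.1649
Σ mᵢcᵢTᵢ = 48.7968×28.1 + 22.8219×57.6 + 60.5462×120.5 = 9981.5
T = 9981.5 / 132.1649 = 75.52 °C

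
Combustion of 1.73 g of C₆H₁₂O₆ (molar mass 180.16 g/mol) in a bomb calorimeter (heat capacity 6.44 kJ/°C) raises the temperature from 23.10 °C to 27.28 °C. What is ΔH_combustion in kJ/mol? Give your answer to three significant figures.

ΔH = -2800 kJ/mol

ΔT = 27.28 − 23.10 = 4.18 °C
q_cal = C_cal × ΔT = 6.44 × 4.18 = 26.9192 kJ
n = 1.73 / 180.16 = 0.009603 mol
q_rxn = −q_cal = -26.9192 kJ
ΔH = -26.9192 / 0.009603 = -2803 kJ/mol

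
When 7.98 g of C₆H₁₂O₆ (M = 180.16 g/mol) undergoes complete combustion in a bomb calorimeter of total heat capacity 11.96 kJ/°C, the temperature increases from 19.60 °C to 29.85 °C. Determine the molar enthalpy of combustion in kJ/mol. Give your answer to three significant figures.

ΔT = 29.85 − 19.60 = 10.25 °C
q_cal = C_cal × ΔT = 11.96 × 10.25 = 122.59 kJ
n = 7.98 / 180.16 = 0.04429 mol
q_rxn = −q_cal = -122.59 kJ
ΔH = -122.59 / 0.04429 = -2768 kJ/mol

ΔH = -2770 kJ/mol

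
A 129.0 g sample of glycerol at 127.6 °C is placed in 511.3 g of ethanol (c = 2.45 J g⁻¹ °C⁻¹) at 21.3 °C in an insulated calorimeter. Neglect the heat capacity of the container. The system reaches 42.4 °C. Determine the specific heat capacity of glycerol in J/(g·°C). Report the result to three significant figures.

c = 2.40 J/(g·°C)

q_gained = (511.3 × 2.45) × (42.4 − 21.3) = 26430 J
q_lost = 129.0 × c × (127.6 − 42.4) = 10990.8 c
Set equal: c = 26430 / 10990.8 = 2.40 J/(g·°C)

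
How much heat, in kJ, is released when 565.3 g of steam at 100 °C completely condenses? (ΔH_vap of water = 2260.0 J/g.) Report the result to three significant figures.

q = m × ΔH_vap = 565.3 × 2260.0 = 1278000 J = 1280 kJ

q = 1280 kJ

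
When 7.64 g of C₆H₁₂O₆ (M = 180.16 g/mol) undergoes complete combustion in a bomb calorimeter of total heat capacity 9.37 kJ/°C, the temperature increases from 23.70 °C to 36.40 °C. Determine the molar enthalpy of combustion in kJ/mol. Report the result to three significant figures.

ΔH = -2810 kJ/mol

ΔT = 36.40 − 23.70 = 12.70 °C
q_cal = C_cal × ΔT = 9.37 × 12.70 = 118.999 kJ
n = 7.64 / 180.16 = 0.04241 mol
q_rxn = −q_cal = -118.999 kJ
ΔH = -118.999 / 0.04241 = -2806 kJ/mol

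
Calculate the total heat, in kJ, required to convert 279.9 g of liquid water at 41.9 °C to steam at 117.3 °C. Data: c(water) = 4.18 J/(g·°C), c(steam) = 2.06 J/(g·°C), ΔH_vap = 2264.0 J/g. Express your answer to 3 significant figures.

q = 712 kJ

q1 (heat water 41.9→100.0 °C): 279.9 × 4.18 × 58.1 = 67976 J
q2 (vaporize at 100 °C): 279.9 × 2264.0 = 633694 J
q3 (heat steam 100.0→117.3 °C): 279.9 × 2.06 × 17.3 = 9975 J
Total: 67976 + 633694 + 9975 = 711645 J = 712 kJ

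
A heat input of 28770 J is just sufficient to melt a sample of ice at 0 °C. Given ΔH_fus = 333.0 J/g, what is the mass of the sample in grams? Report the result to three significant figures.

m = q / ΔH_fus = 28770 J / 333.0 J/g = 86.4 g

m = 86.4 g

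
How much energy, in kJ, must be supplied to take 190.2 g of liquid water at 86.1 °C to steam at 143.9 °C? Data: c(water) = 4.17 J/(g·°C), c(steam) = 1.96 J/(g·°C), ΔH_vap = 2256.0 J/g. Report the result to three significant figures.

q = 456 kJ

q1 (heat water 86.1→100.0 °C): 190.2 × 4.17 × 13.9 = 11025 J
q2 (vaporize at 100 °C): 190.2 × 2256.0 = 429091 J
q3 (heat steam 100.0→143.9 °C): 190.2 × 1.96 × 43.9 = 16366 J
Total: 11025 + 429091 + 16366 = 456482 J = 456 kJ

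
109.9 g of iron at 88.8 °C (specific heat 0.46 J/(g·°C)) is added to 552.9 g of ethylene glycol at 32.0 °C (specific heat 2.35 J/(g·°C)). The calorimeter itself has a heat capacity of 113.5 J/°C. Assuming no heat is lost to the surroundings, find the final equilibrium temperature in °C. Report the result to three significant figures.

T_f = 34.0 °C

Heat lost by iron = heat gained by ethylene glycol + calorimeter.
(109.9)(0.46)(88.8 − T) = [(552.9)(2.35) + 113.5](T − 32.0)
50.554 (88.8 − T) = 1412.815 (T − 32.0)
4489.2 − 50.554 T = 1412.815 T − 45210
49699.2 = 1463.369 T
T = 33.96 °C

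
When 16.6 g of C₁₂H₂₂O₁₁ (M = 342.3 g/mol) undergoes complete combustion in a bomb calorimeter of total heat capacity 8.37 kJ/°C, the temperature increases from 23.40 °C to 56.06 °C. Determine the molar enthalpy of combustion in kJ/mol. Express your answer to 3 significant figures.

ΔH = -5640 kJ/mol

ΔT = 56.06 − 23.40 = 32.66 °C
q_cal = C_cal × ΔT = 8.37 × 32.66 = 273.3642 kJ
n = 16.6 / 342.3 = 0.04850 mol
q_rxn = −q_cal = -273.3642 kJ
ΔH = -273.3642 / 0.04850 = -5636 kJ/mol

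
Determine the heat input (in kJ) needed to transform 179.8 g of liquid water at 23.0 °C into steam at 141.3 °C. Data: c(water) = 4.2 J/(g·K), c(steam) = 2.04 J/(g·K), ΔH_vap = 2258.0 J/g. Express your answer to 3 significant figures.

q1 (heat water 23.0→100.0 °C): 179.8 × 4.2 × 77.0 = 58147 J
q2 (vaporize at 100 °C): 179.8 × 2258.0 = 405988 J
q3 (heat steam 100.0→141.3 °C): 179.8 × 2.04 × 41.3 = 15149 J
Total: 58147 + 405988 + 15149 = 479284 J = 479 kJ

q = 479 kJ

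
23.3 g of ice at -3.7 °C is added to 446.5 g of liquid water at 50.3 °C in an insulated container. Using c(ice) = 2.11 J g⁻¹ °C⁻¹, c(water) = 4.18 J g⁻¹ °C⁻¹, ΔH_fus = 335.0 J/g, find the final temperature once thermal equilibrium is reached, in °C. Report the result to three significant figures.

T_f = 43.7 °C

Heat to bring ice to 0 °C and melt it: q₁ = 23.3×2.11×3.7 + 23.3×335.0 = 7987.4 J
Heat the water can supply cooling to 0 °C: 446.5×4.18×50.3 = 93878.4 J > q₁, so all ice melts.
Energy balance: 446.5×4.18×(50.3 − T) = 7987.4 + 23.3×4.18×(T − 0)
1866.37(50.3 − T) = 7987.4 + 97.394 T
93878.4 − 7987.4 = 1963.764 T
T = 85891.0 / 1963.764 = 43.74 °C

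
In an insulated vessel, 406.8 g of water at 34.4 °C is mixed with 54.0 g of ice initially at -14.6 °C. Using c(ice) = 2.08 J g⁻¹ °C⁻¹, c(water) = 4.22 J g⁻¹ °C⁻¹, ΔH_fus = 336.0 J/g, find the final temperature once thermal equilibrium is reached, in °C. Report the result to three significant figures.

T_f = 20.2 °C

Heat to bring ice to 0 °C and melt it: q₁ = 54.0×2.08×14.6 + 54.0×336.0 = 19784 J
Heat the water can supply cooling to 0 °C: 406.8×4.22×34.4 = 59054.3 J > q₁, so all ice melts.
Energy balance: 406.8×4.22×(34.4 − T) = 19784 + 54.0×4.22×(T − 0)
1716.696(34.4 − T) = 19784 + 227.88 T
59054.3 − 19784 = 1944.576 T
T = 39270.3 / 1944.576 = 20.19 °C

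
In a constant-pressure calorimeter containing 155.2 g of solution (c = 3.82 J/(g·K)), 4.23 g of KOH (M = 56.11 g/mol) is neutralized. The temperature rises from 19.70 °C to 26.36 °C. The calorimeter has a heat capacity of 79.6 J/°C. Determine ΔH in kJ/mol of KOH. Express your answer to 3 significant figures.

ΔH = -59.4 kJ/mol

|ΔT| = |26.36 − 19.70| = 6.66 °C
|q_surr| = (155.2 × 3.82 + 79.6) × 6.66 = 672.464 × 6.66 = 4479 J
n(KOH) = 4.23 / 56.11 = 0.07539 mol
Temperature rose, so q_rxn = −|q_surr| = -4.479 kJ
ΔH = q_rxn / n = -59.41 kJ/mol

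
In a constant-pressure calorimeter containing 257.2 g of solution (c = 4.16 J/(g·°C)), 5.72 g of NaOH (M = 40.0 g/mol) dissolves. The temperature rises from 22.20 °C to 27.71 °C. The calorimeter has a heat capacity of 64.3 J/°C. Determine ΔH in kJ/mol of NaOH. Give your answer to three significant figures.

ΔH = -43.7 kJ/mol

|ΔT| = |27.71 − 22.20| = 5.51 °C
|q_surr| = (257.2 × 4.16 + 64.3) × 5.51 = 1134.252 × 5.51 = 6250 J
n(NaOH) = 5.72 / 40.0 = 0.1430 mol
Temperature rose, so q_rxn = −|q_surr| = -6.250 kJ
ΔH = q_rxn / n = -43.71 kJ/mol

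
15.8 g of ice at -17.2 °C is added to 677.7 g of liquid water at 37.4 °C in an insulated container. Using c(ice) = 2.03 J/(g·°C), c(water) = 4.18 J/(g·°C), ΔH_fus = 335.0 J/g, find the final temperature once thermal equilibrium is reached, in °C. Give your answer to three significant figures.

Heat to bring ice to 0 °C and melt it: q₁ = 15.8×2.03×17.2 + 15.8×335.0 = 5844.7 J
Heat the water can supply cooling to 0 °C: 677.7×4.18×37.4 = 105946 J > q₁, so all ice melts.
Energy balance: 677.7×4.18×(37.4 − T) = 5844.7 + 15.8×4.18×(T − 0)
2832.786(37.4 − T) = 5844.7 + 66.044 T
105946 − 5844.7 = 2898.830 T
T = 100101.3 / 2898.830 = 34.53 °C

T_f = 34.5 °C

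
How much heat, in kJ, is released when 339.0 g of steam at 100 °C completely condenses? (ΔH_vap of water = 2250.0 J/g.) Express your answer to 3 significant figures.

q = 763 kJ

q = m × ΔH_vap = 339.0 × 2250.0 = 762800 J = 763 kJ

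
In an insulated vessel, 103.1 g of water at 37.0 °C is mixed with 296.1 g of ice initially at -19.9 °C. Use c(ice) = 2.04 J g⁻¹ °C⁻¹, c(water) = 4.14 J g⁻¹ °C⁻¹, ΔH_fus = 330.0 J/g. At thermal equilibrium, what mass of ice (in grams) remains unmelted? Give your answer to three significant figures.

Heat to warm all ice to 0 °C: 296.1×2.04×19.9 = 12020 J
Heat released by water cooling to 0 °C: 103.1×4.14×37.0 = 15793 J
15793 J < 12020 + 296.1×330.0 = 109733 J, so not all ice melts; final T = 0 °C.
Heat left for melting: 15793 − 12020 = 3773 J
Mass melted = 3773 / 330.0 = 11.43 g
Ice remaining = 296.1 − 11.43 = 284.67 g

m_ice remaining = 285 g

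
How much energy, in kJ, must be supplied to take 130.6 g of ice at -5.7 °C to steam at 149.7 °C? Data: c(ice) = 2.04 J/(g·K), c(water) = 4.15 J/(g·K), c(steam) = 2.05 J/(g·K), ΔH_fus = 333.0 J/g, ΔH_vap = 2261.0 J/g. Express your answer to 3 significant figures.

q = 408 kJ

q1 (heat ice -5.7→0.0 °C): 130.6 × 2.04 × 5.7 = 1519 J
q2 (melt at 0 °C): 130.6 × 333.0 = 43490 J
q3 (heat water 0.0→100.0 °C): 130.6 × 4.15 × 100.0 = 54199 J
q4 (vaporize at 100 °C): 130.6 × 2261.0 = 295287 J
q5 (heat steam 100.0→149.7 °C): 130.6 × 2.05 × 49.7 = 13306 J
Total: 1519 + 43490 + 54199 + 295287 + 13306 = 407801 J = 408 kJ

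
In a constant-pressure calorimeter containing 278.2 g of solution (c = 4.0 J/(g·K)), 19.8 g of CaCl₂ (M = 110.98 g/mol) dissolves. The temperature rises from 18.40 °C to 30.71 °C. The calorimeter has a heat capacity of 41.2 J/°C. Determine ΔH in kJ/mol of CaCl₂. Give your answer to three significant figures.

|ΔT| = |30.71 − 18.40| = 12.31 °C
|q_surr| = (278.2 × 4.0 + 41.2) × 12.31 = 1154.0 × 12.31 = 14206 J
n(CaCl₂) = 19.8 / 110.98 = 0.17841 mol
Temperature rose, so q_rxn = −|q_surr| = -14.206 kJ
ΔH = q_rxn / n = -79.63 kJ/mol

ΔH = -79.6 kJ/mol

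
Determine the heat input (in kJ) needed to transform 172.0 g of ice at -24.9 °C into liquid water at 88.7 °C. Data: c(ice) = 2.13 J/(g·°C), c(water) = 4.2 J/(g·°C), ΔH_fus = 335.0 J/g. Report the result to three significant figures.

q = 131 kJ

q1 (heat ice -24.9→0.0 °C): 172.0 × 2.13 × 24.9 = 9122 J
q2 (melt at 0 °C): 172.0 × 335.0 = 57620 J
q3 (heat water 0.0→88.7 °C): 172.0 × 4.2 × 88.7 = 64077 J
Total: 9122 + 57620 + 64077 = 130819 J = 131 kJ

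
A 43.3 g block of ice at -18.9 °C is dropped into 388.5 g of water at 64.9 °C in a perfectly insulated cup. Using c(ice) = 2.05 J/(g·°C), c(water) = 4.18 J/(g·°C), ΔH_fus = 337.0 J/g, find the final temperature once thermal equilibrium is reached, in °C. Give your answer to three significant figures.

Heat to bring ice to 0 °C and melt it: q₁ = 43.3×2.05×18.9 + 43.3×337.0 = 16270 J
Heat the water can supply cooling to 0 °C: 388.5×4.18×64.9 = 105393 J > q₁, so all ice melts.
Energy balance: 388.5×4.18×(64.9 − T) = 16270 + 43.3×4.18×(T − 0)
1623.93(64.9 − T) = 16270 + 180.994 T
105393 − 16270 = 1804.924 T
T = 89123 / 1804.924 = 49.38 °C

T_f = 49.4 °C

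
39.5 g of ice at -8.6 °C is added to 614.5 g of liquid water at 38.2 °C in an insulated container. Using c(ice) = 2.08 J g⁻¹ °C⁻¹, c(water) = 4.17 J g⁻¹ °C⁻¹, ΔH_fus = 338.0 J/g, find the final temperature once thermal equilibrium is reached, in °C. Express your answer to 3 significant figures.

T_f = 30.7 °C

Heat to bring ice to 0 °C and melt it: q₁ = 39.5×2.08×8.6 + 39.5×338.0 = 14058 J
Heat the water can supply cooling to 0 °C: 614.5×4.17×38.2 = 97886.2 J > q₁, so all ice melts.
Energy balance: 614.5×4.17×(38.2 − T) = 14058 + 39.5×4.17×(T − 0)
2562.465(38.2 − T) = 14058 + 164.715 T
97886.2 − 14058 = 2727.180 T
T = 83828.2 / 2727.180 = 30.74 °C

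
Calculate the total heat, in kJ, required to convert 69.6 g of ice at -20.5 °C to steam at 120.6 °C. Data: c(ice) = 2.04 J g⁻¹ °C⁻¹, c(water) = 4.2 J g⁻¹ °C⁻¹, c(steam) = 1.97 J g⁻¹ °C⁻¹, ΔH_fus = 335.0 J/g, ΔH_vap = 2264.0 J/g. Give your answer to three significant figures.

q1 (heat ice -20.5→0.0 °C): 69.6 × 2.04 × 20.5 = 2911 J
q2 (melt at 0 °C): 69.6 × 335.0 = 23316 J
q3 (heat water 0.0→100.0 °C): 69.6 × 4.2 × 100.0 = 29232 J
q4 (vaporize at 100 °C): 69.6 × 2264.0 = 157574 J
q5 (heat steam 100.0→120.6 °C): 69.6 × 1.97 × 20.6 = 2825 J
Total: 2911 + 23316 + 29232 + 157574 + 2825 = 215858 J = 216 kJ

q = 216 kJ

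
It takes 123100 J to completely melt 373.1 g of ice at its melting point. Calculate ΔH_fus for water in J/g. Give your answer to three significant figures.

ΔH_fus = q / m = 123100 / 373.1 = 330 J/g

ΔH_fus = 330 J/g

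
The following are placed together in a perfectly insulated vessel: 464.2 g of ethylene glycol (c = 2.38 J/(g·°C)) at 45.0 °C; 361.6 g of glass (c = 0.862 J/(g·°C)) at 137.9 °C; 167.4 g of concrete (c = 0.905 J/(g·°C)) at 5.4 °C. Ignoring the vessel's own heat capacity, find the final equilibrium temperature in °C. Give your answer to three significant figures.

Σ mᵢcᵢ(T − Tᵢ) = 0  ⇒  T = Σ mᵢcᵢTᵢ / Σ mᵢcᵢ
Σ mᵢcᵢ = 464.2×2.38 + 361.6×0.862 + 167.4×0.905 = 1567.9922
Σ mᵢcᵢTᵢ = 1104.796×45.0 + 311.6992×137.9 + 151.497×5.4 = 93517
T = 93517 / 1567.9922 = 59.64 °C

T_f = 59.6 °C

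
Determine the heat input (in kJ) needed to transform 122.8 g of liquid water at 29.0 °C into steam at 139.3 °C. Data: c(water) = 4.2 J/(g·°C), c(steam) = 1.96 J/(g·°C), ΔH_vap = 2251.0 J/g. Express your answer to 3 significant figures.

q1 (heat water 29.0→100.0 °C): 122.8 × 4.2 × 71.0 = 36619 J
q2 (vaporize at 100 °C): 122.8 × 2251.0 = 276423 J
q3 (heat steam 100.0→139.3 °C): 122.8 × 1.96 × 39.3 = 9459 J
Total: 36619 + 276423 + 9459 = 322501 J = 323 kJ

q = 323 kJ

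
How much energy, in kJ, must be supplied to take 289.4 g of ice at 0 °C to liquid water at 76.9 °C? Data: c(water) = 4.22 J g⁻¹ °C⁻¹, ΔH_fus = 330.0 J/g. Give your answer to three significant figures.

q1 (melt at 0 °C): 289.4 × 330.0 = 95502 J
q2 (heat water 0.0→76.9 °C): 289.4 × 4.22 × 76.9 = 93916 J
Total: 95502 + 93916 = 189418 J = 189 kJ

q = 189 kJ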